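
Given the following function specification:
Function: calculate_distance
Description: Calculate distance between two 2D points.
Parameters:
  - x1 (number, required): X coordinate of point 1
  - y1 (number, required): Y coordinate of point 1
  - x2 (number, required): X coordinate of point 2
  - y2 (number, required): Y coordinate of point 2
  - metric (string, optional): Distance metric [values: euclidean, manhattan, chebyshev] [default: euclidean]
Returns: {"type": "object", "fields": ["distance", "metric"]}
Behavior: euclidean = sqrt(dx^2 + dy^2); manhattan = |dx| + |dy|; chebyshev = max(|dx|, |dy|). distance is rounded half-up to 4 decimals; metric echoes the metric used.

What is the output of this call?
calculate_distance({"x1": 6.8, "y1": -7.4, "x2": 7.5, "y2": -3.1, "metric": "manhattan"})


|dx| = |7.5 - 6.8| = 0.7; |dy| = |-3.1 - -7.4| = 4.3
manhattan: 0.7 + 4.3 = 5
Round to 4 decimals: 5.0
Output:
{"distance": 5.0, "metric": "manhattan"}


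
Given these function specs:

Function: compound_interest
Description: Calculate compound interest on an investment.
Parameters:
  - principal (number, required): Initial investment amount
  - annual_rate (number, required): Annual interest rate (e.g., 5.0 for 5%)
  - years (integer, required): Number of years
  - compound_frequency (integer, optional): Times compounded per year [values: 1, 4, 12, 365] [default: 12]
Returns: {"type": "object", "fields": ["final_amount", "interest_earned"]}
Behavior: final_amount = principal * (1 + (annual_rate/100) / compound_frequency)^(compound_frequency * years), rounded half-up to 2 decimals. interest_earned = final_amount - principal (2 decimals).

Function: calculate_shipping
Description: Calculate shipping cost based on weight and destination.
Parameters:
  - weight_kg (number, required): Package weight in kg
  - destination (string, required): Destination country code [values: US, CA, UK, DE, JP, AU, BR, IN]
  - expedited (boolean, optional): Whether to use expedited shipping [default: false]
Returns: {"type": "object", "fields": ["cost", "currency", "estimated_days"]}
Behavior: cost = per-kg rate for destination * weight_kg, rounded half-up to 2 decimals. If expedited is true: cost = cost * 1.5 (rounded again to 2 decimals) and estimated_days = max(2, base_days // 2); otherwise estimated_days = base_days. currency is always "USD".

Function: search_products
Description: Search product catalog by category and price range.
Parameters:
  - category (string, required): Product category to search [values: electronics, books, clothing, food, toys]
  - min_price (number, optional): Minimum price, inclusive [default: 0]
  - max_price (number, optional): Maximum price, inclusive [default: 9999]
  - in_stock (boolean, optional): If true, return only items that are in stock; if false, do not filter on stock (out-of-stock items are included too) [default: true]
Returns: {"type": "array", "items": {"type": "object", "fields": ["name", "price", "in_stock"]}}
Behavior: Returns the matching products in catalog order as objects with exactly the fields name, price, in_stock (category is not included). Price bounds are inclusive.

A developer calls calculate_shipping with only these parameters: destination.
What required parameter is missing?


Required parameters: weight_kg, destination
Provided: destination
Missing: weight_kg
weight_kg


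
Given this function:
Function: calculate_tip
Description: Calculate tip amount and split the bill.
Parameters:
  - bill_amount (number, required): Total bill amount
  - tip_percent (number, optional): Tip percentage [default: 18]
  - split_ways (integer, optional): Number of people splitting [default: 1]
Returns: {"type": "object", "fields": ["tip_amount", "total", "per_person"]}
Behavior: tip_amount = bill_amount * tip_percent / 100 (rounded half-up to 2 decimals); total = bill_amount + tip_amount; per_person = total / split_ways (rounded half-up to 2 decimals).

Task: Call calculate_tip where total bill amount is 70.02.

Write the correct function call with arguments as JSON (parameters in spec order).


Mapping each described value to its parameter name:
  'Total bill amount' -> bill_amount = 70.02
calculate_tip({"bill_amount": 70.02})


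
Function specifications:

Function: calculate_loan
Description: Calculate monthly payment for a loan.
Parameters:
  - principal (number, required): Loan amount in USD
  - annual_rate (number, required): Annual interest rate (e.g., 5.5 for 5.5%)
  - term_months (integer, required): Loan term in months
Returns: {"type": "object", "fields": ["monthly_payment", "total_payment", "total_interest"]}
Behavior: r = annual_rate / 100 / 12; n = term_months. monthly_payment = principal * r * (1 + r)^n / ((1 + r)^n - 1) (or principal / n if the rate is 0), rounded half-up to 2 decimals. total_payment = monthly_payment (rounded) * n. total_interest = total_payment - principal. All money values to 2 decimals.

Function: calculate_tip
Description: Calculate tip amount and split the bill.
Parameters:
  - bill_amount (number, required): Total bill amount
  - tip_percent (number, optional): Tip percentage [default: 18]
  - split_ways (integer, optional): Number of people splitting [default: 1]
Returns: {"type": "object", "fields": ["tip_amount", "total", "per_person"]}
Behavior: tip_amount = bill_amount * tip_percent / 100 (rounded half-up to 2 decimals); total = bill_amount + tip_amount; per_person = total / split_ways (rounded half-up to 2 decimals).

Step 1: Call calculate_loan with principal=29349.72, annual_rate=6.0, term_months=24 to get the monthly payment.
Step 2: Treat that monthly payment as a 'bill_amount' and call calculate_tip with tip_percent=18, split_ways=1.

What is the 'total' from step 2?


Step 1: calculate_loan(principal=29349.72, annual_rate=6.0, term_months=24)
  r = 6.0 / 100 / 12 = 0.005 (keep full precision)
  (1 + r)^24 = 1.12715978
  monthly_payment = 29349.72 * 0.005 * 1.12715978 / (1.12715978 - 1) = 1300.797501 -> 1300.80
  total_payment = 1300.80 * 24 = 31219.20
  total_interest = 31219.20 - 29349.72 = 1869.48
  -> monthly_payment = 1300.80
Step 2: calculate_tip(bill_amount=1300.8, tip_percent=18, split_ways=1)
  tip_amount = 1300.8 * 18/100 = 234.144 -> 234.14
  total = 1300.8 + 234.14 = 1534.94
  per_person = 1534.94 / 1 = 1534.94 -> 1534.94
  -> total = 1534.94
$1534.94


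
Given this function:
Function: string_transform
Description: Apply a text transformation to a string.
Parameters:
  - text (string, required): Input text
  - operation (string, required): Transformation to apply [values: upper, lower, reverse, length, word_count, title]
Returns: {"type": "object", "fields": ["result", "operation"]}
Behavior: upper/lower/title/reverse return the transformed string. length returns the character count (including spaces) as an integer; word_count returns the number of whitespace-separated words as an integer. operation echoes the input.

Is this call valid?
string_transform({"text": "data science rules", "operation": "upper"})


Checking all required parameters present and types match... All valid.
Valid


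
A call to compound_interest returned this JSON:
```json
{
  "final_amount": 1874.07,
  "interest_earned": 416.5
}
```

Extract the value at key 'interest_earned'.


416.5


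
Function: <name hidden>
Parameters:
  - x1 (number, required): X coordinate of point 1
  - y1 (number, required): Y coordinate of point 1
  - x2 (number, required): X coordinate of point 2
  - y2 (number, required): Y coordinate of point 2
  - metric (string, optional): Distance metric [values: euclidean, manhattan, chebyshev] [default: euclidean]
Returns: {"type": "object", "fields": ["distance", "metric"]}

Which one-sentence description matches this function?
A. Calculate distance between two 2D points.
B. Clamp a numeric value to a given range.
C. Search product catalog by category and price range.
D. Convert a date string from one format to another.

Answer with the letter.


Parameters x1, y1, x2, y2, metric and return ["distance", "metric"] fit: Calculate distance between two 2D points.
A


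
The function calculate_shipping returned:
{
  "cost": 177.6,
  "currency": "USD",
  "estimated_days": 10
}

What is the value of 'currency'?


USD


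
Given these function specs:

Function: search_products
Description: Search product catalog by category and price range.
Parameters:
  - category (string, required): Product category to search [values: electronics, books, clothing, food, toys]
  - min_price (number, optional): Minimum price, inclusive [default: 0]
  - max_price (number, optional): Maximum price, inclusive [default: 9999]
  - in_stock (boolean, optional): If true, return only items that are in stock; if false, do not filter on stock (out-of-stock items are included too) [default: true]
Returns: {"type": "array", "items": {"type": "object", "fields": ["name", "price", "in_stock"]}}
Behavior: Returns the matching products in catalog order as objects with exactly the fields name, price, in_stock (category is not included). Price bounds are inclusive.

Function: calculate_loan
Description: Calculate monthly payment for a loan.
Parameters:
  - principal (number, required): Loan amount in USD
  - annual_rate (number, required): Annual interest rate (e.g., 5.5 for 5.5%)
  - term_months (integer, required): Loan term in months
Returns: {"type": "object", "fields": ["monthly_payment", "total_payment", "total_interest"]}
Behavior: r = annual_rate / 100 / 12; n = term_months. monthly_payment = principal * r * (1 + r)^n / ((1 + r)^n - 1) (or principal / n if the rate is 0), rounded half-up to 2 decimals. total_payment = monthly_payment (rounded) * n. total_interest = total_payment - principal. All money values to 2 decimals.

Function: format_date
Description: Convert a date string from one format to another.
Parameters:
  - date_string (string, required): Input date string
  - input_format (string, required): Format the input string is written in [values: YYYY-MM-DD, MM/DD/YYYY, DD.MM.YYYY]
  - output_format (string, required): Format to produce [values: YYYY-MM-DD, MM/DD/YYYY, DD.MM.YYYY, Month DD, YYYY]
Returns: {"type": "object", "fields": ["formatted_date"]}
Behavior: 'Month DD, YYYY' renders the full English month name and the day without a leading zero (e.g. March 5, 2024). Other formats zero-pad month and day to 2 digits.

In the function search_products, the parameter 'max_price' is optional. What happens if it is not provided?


The search_products spec declares:
  - max_price (number, optional): Maximum price, inclusive [default: 9999]
It defaults to 9999


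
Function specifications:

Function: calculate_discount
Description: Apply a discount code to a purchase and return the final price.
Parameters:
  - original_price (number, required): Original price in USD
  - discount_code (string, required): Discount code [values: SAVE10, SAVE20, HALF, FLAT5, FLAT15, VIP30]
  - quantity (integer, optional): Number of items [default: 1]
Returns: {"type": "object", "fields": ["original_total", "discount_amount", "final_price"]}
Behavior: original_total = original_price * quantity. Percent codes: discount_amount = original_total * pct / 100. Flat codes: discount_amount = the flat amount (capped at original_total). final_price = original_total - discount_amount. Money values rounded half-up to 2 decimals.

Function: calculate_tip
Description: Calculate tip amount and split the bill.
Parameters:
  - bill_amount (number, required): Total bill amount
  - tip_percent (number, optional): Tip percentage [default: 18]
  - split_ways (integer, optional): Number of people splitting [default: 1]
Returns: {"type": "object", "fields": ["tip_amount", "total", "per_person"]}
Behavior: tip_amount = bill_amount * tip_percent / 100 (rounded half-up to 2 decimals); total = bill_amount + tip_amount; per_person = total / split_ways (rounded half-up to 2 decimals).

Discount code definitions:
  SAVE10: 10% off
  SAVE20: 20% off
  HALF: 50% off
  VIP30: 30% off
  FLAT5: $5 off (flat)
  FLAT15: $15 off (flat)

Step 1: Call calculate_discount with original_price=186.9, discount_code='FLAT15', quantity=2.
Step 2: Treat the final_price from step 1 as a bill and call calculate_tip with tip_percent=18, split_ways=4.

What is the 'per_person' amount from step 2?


Step 1: calculate_discount(original_price=186.9, discount_code=FLAT15, quantity=2)
  original_total = 186.9 * 2 = 373.80
  FLAT15 = $15 flat: discount_amount = min(15.00, 373.80) = 15.00
  final_price = 373.80 - 15.00 = 358.80
  -> final_price = 358.80
Step 2: calculate_tip(bill_amount=358.8, tip_percent=18, split_ways=4)
  tip_amount = 358.8 * 18/100 = 64.584 -> 64.58
  total = 358.8 + 64.58 = 423.38
  per_person = 423.38 / 4 = 105.845 -> 105.85
  -> per_person = 105.85
$105.85


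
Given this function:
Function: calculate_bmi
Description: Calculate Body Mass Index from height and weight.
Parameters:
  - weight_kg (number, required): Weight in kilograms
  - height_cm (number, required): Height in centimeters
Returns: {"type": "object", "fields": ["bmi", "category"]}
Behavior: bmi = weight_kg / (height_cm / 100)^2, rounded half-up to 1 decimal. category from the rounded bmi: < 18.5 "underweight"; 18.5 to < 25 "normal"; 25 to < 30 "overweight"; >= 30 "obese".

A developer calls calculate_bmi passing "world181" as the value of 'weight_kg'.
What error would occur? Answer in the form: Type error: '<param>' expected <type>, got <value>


Spec: 'weight_kg' is declared as number; "world181" is a string.
Type error: 'weight_kg' expected number, got "world181"


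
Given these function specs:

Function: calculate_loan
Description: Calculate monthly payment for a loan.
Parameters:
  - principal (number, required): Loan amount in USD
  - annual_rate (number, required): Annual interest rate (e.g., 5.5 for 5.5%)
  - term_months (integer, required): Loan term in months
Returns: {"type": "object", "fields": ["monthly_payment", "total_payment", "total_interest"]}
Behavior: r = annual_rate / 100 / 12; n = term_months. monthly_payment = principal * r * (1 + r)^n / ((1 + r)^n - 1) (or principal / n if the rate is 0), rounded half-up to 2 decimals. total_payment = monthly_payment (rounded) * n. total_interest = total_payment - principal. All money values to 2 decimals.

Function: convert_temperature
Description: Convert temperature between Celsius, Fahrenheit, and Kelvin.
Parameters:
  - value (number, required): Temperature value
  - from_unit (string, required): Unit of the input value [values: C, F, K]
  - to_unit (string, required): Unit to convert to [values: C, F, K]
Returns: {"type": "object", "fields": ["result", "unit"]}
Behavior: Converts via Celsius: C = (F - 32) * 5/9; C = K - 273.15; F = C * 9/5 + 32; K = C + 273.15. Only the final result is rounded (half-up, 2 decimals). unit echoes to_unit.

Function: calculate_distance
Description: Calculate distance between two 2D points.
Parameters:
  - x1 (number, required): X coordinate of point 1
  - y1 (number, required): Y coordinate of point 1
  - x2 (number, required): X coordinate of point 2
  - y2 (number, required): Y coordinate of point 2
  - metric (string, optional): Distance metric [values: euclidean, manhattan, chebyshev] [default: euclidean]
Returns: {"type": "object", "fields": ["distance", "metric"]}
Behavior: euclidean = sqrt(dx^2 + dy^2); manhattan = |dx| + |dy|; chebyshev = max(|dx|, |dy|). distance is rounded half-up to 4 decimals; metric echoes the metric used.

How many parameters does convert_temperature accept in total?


Parameters of convert_temperature: value (required), from_unit (required), to_unit (required)
Total:
3


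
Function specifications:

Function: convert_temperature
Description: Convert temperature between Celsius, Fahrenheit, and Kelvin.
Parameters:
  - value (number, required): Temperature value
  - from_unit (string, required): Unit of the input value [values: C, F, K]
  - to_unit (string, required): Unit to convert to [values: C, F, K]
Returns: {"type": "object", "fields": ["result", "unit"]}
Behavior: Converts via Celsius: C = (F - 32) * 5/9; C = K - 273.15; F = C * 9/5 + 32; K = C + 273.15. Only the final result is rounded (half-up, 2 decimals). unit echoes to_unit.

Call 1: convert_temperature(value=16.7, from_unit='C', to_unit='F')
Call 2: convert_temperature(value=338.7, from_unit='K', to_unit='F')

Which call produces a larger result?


Call 1:
  Input already in C: 16.7
  To F: 16.7 * 9/5 + 32 = 62.06
  Round to 2 decimals: 62.06
  -> 62.06 F
Call 2:
  To C: 338.7 - 273.15 = 65.55
  To F: 65.55 * 9/5 + 32 = 149.99
  Round to 2 decimals: 149.99
  -> 149.99 F
Call 2 (149.99 F)


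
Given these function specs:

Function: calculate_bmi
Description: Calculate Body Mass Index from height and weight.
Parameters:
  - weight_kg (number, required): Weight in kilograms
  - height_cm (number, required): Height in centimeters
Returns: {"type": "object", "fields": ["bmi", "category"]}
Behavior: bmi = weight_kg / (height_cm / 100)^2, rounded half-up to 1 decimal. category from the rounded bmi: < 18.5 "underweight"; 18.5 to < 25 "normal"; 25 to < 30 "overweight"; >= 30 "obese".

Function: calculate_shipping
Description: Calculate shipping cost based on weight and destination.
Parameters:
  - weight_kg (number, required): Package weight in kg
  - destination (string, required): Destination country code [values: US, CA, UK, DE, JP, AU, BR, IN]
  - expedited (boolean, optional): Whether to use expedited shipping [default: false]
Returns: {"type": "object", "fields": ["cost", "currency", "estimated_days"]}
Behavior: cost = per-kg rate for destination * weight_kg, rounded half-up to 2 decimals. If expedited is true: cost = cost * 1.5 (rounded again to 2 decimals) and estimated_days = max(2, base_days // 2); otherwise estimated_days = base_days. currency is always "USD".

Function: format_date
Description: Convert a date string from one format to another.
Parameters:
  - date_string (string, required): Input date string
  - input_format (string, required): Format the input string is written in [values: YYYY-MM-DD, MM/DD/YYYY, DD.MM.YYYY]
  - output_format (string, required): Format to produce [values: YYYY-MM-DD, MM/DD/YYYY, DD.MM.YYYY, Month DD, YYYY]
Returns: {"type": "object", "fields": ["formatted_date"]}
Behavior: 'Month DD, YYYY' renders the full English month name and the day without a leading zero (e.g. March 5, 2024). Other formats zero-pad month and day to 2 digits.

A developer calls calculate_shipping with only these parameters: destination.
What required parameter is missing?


Required parameters: weight_kg, destination
Provided: destination
Missing: weight_kg
weight_kg


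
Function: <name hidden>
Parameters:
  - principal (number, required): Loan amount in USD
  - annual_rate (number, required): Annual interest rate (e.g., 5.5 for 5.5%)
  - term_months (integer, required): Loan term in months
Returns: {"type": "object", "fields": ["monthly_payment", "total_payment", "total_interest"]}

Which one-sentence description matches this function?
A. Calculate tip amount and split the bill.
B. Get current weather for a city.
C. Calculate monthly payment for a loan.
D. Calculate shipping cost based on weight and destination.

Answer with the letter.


Parameters principal, annual_rate, term_months and return ["monthly_payment", "total_payment", "total_interest"] fit: Calculate monthly payment for a loan.
C


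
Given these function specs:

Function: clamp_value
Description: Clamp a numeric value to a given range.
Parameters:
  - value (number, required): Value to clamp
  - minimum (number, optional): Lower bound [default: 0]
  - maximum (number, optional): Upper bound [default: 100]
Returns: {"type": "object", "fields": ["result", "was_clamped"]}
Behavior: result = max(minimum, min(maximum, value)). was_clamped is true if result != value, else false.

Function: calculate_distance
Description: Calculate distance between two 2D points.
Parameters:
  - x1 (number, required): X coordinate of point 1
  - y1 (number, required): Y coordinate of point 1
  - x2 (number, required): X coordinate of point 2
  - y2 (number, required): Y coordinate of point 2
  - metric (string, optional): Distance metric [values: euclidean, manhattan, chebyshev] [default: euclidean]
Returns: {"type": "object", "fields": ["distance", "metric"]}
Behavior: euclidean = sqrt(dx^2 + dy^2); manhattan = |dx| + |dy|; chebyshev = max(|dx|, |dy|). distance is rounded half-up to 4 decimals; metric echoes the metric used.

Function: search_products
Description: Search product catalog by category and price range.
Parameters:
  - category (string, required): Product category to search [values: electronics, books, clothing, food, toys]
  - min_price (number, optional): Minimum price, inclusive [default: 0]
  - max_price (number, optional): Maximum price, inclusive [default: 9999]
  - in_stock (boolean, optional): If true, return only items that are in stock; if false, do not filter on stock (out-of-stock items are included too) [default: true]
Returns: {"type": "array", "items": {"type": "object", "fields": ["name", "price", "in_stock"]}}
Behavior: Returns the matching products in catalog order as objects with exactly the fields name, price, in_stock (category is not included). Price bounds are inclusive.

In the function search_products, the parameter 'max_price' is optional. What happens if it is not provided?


The search_products spec declares:
  - max_price (number, optional): Maximum price, inclusive [default: 9999]
It defaults to 9999


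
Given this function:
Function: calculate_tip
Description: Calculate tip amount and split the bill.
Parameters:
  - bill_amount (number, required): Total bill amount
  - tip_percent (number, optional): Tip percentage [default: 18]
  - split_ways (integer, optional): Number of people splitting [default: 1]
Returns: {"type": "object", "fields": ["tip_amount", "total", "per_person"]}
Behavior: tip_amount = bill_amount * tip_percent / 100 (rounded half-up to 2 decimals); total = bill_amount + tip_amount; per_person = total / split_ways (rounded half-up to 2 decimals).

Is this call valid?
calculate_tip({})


Checking required parameters...
Missing required parameter: bill_amount
Invalid - missing required parameter 'bill_amount'


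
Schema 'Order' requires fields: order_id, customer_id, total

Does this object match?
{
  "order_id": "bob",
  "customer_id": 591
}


Checking required fields...
Missing: total
Invalid - missing required field 'total'


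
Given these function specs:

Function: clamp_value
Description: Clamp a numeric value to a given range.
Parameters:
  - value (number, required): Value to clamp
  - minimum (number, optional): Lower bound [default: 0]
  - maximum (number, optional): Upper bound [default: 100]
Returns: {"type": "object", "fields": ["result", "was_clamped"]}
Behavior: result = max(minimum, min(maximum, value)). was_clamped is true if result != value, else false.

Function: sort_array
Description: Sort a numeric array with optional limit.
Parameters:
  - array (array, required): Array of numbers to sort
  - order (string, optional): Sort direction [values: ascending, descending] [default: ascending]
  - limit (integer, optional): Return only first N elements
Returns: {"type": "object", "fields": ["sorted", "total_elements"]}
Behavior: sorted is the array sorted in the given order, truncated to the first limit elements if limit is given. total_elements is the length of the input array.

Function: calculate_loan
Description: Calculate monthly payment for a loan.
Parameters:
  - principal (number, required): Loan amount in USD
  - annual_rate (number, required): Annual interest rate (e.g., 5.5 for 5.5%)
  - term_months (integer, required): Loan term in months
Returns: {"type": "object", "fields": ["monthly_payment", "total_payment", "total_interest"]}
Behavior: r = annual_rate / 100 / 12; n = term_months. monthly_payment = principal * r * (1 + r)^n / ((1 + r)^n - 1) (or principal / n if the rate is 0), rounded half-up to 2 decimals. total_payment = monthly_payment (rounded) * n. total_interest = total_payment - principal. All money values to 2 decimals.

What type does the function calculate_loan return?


The calculate_loan spec declares Returns: {"type": "object", "fields": ["monthly_payment", "total_payment", "total_interest"]}
Type:
object


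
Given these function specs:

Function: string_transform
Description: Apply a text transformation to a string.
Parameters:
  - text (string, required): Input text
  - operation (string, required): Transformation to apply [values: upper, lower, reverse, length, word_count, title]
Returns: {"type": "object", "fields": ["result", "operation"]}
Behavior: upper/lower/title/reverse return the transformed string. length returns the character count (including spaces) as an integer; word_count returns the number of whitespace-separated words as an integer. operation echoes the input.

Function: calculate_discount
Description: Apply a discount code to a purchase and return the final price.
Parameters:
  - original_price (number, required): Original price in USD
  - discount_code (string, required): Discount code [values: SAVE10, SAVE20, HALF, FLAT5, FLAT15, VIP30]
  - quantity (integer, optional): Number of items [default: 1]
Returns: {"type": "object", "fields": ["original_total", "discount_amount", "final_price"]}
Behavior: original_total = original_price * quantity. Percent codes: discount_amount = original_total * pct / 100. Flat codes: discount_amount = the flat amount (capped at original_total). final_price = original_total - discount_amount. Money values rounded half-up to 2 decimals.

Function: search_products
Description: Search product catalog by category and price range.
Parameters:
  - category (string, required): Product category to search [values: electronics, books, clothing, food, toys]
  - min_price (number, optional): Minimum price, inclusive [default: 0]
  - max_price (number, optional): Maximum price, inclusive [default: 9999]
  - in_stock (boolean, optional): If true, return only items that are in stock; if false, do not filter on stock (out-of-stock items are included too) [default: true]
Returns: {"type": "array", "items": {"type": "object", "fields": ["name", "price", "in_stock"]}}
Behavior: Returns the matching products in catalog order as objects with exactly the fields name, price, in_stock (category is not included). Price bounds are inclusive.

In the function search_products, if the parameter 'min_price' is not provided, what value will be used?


The search_products spec declares:
  - min_price (number, optional): Minimum price, inclusive [default: 0]
Default:
0


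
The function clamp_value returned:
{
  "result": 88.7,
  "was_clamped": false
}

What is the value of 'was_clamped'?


false


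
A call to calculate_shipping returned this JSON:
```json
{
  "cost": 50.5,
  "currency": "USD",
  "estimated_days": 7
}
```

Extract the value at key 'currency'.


USD


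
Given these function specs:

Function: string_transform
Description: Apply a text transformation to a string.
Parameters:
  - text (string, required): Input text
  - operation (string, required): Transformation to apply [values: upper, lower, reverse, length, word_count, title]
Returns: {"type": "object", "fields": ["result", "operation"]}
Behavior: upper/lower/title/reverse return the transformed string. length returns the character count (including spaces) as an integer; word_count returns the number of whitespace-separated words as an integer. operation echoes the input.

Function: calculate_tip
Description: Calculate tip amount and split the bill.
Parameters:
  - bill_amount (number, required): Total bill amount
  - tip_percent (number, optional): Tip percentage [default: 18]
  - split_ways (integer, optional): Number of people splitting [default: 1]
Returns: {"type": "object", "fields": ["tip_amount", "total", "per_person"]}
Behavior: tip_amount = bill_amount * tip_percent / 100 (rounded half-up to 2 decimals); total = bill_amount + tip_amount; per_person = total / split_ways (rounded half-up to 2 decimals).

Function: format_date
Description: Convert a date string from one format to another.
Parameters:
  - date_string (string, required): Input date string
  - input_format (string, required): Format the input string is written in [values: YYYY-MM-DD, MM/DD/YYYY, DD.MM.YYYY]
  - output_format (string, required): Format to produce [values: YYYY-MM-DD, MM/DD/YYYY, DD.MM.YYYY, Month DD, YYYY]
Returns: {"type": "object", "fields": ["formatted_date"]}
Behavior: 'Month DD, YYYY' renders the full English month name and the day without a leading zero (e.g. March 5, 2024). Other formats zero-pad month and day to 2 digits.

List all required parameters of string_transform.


Parameters of string_transform and their required/optional flag:
  text: required
  operation: required
operation, text


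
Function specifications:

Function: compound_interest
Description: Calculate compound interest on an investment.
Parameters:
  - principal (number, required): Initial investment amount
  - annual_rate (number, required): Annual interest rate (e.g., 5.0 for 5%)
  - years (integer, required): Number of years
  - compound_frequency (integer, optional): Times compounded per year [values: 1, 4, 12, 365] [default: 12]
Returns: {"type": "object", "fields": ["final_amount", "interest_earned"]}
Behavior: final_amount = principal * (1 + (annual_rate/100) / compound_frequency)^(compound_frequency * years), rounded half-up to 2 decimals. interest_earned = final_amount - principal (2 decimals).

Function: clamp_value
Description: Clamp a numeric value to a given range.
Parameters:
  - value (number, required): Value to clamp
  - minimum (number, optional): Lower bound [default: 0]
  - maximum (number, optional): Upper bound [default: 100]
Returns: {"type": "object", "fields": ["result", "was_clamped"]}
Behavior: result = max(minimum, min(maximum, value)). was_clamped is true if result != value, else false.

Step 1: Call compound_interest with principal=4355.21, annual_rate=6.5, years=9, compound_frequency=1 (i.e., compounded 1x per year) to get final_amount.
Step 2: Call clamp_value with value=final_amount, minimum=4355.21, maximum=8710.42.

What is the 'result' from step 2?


Step 1: compound_interest
  rate per period = 6.5/100/1 = 0.065 (keep full precision); periods = 1 * 9 = 9
  (1 + 0.065)^9 = 1.76257039
  final_amount = 4355.21 * 1.76257039 = 7676.364188 -> 7676.36
  interest_earned = 7676.36 - 4355.21 = 3321.15
  -> final_amount = 7676.36
Step 2: clamp_value(value=7676.36, minimum=4355.21, maximum=8710.42)
  result = max(4355.21, min(8710.42, 7676.36)) = max(4355.21, 7676.36) = 7676.36
  was_clamped = (7676.36 != 7676.36) = false
  -> result = 7676.36
7676.36


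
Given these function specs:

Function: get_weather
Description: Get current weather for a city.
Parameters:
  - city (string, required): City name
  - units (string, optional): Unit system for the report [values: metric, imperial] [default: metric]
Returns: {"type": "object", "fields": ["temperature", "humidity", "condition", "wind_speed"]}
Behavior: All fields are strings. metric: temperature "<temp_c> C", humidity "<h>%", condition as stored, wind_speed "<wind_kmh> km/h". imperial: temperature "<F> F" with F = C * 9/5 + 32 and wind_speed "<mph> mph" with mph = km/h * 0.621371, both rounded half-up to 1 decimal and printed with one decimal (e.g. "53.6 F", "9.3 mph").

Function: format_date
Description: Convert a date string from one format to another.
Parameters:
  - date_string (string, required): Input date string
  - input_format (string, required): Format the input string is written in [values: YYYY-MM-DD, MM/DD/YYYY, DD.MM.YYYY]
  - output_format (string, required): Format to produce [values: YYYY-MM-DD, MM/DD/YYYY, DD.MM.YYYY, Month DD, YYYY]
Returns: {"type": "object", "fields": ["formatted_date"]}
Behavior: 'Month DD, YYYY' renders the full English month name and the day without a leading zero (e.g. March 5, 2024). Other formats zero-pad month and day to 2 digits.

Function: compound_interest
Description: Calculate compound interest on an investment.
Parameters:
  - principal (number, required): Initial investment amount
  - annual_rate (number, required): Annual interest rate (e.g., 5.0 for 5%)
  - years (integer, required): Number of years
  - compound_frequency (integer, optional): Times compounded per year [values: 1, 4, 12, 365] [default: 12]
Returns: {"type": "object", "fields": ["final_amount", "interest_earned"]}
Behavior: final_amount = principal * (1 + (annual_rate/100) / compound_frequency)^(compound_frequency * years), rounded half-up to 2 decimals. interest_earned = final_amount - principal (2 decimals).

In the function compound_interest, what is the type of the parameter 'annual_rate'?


The compound_interest spec declares:
  - annual_rate (number, required): Annual interest rate (e.g., 5.0 for 5%)
Type:
number


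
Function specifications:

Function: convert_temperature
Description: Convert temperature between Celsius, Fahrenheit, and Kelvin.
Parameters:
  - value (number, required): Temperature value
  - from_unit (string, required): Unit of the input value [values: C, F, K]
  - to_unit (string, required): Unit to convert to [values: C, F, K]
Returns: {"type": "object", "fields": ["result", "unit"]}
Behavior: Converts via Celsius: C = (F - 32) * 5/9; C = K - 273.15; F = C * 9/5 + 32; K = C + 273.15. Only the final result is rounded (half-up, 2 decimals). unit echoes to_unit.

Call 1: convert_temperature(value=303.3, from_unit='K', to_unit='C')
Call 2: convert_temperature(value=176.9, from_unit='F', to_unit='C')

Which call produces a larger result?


Call 1:
  To C: 303.3 - 273.15 = 30.15
  Target is C: 30.15
  Round to 2 decimals: 30.15
  -> 30.15 C
Call 2:
  To C: (176.9 - 32) * 5/9 = 80.5
  Target is C: 80.5
  Round to 2 decimals: 80.5
  -> 80.5 C
Call 2 (80.5 C)


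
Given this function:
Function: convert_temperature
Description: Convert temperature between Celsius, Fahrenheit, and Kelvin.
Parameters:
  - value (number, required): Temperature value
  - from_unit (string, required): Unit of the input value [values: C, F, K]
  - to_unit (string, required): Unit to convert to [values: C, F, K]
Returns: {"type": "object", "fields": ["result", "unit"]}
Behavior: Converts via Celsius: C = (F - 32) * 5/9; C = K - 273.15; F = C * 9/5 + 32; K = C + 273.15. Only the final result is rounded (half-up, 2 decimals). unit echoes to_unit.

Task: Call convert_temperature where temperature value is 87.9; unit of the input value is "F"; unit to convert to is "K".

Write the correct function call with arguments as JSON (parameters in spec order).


Mapping each described value to its parameter name:
  'Temperature value' -> value = 87.9
  'Unit of the input value' -> from_unit = "F"
  'Unit to convert to' -> to_unit = "K"
convert_temperature({"value": 87.9, "from_unit": "F", "to_unit": "K"})


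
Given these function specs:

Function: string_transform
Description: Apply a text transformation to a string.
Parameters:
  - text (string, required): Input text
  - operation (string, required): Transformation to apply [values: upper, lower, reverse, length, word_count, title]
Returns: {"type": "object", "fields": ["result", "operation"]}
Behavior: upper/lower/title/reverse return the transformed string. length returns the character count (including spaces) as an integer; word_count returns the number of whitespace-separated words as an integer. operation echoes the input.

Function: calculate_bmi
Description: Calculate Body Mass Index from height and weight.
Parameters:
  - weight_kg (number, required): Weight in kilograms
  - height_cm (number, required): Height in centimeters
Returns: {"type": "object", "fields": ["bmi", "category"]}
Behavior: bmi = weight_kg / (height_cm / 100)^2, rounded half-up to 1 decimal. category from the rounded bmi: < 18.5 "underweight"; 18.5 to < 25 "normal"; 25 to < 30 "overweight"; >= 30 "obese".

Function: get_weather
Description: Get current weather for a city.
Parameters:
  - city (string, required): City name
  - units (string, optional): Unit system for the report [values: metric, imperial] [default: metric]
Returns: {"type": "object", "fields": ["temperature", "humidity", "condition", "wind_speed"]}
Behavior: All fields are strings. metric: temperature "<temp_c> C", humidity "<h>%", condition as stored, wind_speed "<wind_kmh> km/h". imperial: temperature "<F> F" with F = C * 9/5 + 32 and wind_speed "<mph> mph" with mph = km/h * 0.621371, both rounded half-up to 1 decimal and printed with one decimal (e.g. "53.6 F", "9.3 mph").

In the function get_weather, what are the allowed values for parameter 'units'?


The get_weather spec declares:
  - units (string, optional): Unit system for the report [values: metric, imperial] [default: metric]
Allowed values:
metric, imperial


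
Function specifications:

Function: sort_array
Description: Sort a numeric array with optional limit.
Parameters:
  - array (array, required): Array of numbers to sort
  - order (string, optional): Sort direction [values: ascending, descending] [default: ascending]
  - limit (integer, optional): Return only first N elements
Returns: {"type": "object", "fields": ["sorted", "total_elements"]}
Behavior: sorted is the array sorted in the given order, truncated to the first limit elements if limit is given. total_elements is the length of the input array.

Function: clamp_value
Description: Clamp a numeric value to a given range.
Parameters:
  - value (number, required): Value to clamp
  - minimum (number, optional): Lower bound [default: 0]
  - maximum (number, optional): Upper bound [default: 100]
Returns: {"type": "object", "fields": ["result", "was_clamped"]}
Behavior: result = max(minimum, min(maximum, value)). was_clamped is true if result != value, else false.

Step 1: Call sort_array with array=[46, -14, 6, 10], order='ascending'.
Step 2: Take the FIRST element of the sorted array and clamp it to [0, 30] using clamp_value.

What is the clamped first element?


Step 1: sort_array(order=ascending)
  sorted: [-14, 6, 10, 46]
  -> first element = -14
Step 2: clamp_value(value=-14, minimum=0, maximum=30)
  result = max(0, min(30, -14)) = max(0, -14) = 0
  was_clamped = (0 != -14) = true
  -> result = 0
0


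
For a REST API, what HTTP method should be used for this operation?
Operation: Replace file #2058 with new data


GET = read, POST = create, PUT = update/replace, DELETE = remove
This operation is an update/replace.
PUT


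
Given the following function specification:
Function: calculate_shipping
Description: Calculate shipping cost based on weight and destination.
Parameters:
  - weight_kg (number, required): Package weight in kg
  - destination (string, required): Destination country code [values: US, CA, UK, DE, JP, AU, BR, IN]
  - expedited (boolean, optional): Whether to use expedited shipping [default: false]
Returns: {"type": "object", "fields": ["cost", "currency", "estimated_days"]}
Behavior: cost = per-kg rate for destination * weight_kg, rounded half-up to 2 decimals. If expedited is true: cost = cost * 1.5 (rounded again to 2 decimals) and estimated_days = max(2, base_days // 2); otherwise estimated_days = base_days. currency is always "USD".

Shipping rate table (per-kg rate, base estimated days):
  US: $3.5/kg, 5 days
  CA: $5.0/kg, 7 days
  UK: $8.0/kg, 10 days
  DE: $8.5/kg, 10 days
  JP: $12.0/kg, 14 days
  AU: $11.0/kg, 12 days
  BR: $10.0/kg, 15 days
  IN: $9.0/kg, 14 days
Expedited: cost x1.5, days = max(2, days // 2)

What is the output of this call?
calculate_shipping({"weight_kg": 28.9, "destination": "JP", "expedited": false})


Rate for JP: $12.0/kg, base 14 days
cost = 12.0 * 28.9 = 346.8 -> 346.80
expedited not set/false: estimated_days = 14
Output:
{"cost": 346.8, "currency": "USD", "estimated_days": 14}


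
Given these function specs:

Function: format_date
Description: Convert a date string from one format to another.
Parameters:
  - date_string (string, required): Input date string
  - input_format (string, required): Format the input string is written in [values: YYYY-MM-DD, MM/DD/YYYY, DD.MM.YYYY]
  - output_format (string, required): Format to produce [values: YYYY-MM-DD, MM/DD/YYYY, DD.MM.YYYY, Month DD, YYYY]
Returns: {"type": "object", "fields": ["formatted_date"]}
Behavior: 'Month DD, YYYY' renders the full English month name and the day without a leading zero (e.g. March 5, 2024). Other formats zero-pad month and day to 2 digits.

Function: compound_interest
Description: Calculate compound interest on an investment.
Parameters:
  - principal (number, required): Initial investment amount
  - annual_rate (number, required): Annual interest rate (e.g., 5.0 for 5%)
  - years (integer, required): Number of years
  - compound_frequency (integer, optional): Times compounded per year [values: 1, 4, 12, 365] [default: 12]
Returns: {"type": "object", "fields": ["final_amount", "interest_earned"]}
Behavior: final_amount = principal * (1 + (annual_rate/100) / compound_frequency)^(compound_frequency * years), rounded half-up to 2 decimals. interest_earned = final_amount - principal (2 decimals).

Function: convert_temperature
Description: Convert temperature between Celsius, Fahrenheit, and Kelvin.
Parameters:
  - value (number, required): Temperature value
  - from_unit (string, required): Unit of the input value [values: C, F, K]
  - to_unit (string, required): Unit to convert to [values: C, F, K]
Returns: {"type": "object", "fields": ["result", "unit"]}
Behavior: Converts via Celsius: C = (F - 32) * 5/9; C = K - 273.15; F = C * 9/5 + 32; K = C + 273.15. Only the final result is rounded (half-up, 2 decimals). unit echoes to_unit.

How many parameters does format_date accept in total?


Parameters of format_date: date_string (required), input_format (required), output_format (required)
Total:
3
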